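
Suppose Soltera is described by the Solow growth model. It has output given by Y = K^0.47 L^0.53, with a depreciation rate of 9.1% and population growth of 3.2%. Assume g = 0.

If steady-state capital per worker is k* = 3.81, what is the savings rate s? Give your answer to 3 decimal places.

At the steady state, Δk = 0, so s·k^α = (n + δ)·k.
So s / (n + δ) = (k*)^(1−α) = 3.81^0.53 = 2.0318.
Therefore s = 2.0318 × (n + δ) = 2.0318 × 0.123 = 0.2499.

s ≈ 0.250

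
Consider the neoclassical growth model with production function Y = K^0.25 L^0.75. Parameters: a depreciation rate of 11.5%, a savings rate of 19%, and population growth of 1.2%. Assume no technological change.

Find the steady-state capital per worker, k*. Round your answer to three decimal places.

Steady state requires s·f(k) = (n + δ)·k, i.e. s·k^α = (n + δ)·k.
Rearranging, k^(1−α) = s / (n + δ).
k^0.75 = 0.19 / (0.012 + 0.115) = 0.19 / 0.127 = 1.4961
k* = 1.4961^(1/0.75) ≈ 1.7111

k* ≈ 1.711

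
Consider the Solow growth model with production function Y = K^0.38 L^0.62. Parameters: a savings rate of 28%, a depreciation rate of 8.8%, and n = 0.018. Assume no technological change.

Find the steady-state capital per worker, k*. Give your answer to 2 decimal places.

In steady state, investment equals break-even investment: s·k^α = (n + δ)·k.
Rearranging, k^(1−α) = s / (n + δ).
k^0.62 = 0.28 / (0.018 + 0.088) = 0.28 / 0.106 = 2.6415
k* = 2.6415^(1/0.62) ≈ 4.7908

k* ≈ 4.79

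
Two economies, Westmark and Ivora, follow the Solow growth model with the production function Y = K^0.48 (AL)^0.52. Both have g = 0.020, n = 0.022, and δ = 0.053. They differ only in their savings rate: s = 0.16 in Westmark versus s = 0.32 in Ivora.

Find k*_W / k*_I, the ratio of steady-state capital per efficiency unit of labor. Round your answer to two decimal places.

k*_W / k*_I ≈ 0.26

Steady-state k* = [s/(n + g + δ)]^(1/(1−α)), so the ratio is [ (s_W/(n + g + δ)_W) / (s_I/(n + g + δ)_I) ]^1.9231.
s_W/(n + g + δ)_W = 0.16/0.095 = 1.6842; s_I/(n + g + δ)_I = 0.32/0.095 = 3.3684.
Ratio = (1.6842/3.3684)^1.9231 = 0.5000^1.9231 ≈ 0.2637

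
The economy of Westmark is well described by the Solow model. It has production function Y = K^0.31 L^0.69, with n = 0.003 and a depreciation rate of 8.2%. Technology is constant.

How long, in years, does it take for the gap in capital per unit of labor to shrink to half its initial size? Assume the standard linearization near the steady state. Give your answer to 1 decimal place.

half-life ≈ 11.8 years

Near the steady state the convergence rate is λ = (1 − α)(n + δ).
λ = (1 − 0.31) × 0.085 = 0.69 × 0.085 = 0.05865
Half-life = ln 2 / λ = 0.6931 / 0.05865 ≈ 11.82 years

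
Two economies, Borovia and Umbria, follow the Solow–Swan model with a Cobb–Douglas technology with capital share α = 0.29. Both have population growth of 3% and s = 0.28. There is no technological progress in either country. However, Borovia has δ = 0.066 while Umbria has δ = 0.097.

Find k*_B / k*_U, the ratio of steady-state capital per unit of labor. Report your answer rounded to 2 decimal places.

ratio ≈ 1.48

Steady-state k* = [s/(n + δ)]^(1/(1−α)), so the ratio is [ (s_B/(n + δ)_B) / (s_U/(n + δ)_U) ]^1.4085.
s_B/(n + δ)_B = 0.28/0.096 = 2.9167; s_U/(n + δ)_U = 0.28/0.127 = 2.2047.
Ratio = (2.9167/2.2047)^1.4085 = 1.3229^1.4085 ≈ 1.4831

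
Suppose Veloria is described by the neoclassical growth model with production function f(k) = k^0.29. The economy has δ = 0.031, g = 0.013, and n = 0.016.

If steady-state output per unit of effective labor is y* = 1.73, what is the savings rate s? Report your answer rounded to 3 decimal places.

Steady state requires s·f(k) = (n + g + δ)·k, i.e. s·k^α = (n + g + δ)·k.
Since y* = [s/(n + g + δ)]^(α/(1−α)), we have s/(n + g + δ) = (y*)^((1−α)/α) = 1.73^2.4483 = 3.8266.
Therefore s = 3.8266 × (n + g + δ) = 3.8266 × 0.060 = 0.2296.

s ≈ 0.230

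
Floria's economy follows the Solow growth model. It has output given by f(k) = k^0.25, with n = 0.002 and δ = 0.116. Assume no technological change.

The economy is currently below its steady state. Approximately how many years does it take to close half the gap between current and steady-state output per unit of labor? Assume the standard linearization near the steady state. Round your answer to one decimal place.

t_½ ≈ 7.8 years

Near the steady state the convergence rate is λ = (1 − α)(n + δ).
λ = (1 − 0.25) × 0.118 = 0.75 × 0.118 = 0.0885
Half-life = ln 2 / λ = 0.6931 / 0.0885 ≈ 7.83 years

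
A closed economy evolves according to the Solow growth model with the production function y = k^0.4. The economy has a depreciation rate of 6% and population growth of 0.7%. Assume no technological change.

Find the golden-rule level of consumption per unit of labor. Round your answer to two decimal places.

At the golden rule, f'(k) = n + δ, so α·k^(α−1) = n + δ and k_gold = (α/(n + δ))^(1/(1−α)).
k_gold = (0.4/0.067)^(1/0.6) = 5.9701^1.6667 ≈ 19.6485
c_gold = f(k_gold) − (n + δ)·k_gold = 3.2910 − 0.067×19.6485 ≈ 1.9746

c_gold ≈ 1.97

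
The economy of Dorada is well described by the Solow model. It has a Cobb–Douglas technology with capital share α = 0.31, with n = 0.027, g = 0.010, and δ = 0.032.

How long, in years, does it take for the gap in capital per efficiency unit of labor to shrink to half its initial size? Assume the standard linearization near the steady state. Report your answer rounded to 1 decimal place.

t_½ ≈ 14.6 years

Near the steady state the convergence rate is λ = (1 − α)(n + g + δ).
λ = (1 − 0.31) × 0.069 = 0.69 × 0.069 = 0.04761
Half-life = ln 2 / λ = 0.6931 / 0.04761 ≈ 14.56 years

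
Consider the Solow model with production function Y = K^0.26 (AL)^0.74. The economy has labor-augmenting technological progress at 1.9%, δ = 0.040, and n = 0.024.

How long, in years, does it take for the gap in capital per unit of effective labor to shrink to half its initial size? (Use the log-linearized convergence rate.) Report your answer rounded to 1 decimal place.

Near the steady state the convergence rate is λ = (1 − α)(n + g + δ).
λ = (1 − 0.26) × 0.083 = 0.74 × 0.083 = 0.06142
Half-life = ln 2 / λ = 0.6931 / 0.06142 ≈ 11.28 years

t_½ ≈ 11.3 years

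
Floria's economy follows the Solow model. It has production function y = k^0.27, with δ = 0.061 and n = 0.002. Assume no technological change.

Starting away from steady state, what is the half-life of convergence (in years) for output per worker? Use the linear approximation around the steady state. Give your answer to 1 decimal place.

about 15.1 years

Near the steady state the convergence rate is λ = (1 − α)(n + δ).
λ = (1 − 0.27) × 0.063 = 0.73 × 0.063 = 0.04599
Half-life = ln 2 / λ = 0.6931 / 0.04599 ≈ 15.07 years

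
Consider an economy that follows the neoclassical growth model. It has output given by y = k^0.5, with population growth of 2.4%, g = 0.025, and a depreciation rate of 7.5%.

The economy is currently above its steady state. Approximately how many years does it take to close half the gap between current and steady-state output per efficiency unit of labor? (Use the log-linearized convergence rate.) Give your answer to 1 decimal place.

about 11.2 years

Near the steady state the convergence rate is λ = (1 − α)(n + g + δ).
λ = (1 − 0.5) × 0.124 = 0.5 × 0.124 = 0.0620
Half-life = ln 2 / λ = 0.6931 / 0.0620 ≈ 11.18 years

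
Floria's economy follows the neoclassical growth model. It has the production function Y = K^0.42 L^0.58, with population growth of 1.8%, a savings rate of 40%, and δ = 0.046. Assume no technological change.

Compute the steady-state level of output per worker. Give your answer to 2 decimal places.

y* = 3.77

At the steady state, Δk = 0, so s·k^α = (n + δ)·k.
Rearranging, k^(1−α) = s / (n + δ).
k^0.58 = 0.40 / (0.018 + 0.046) = 0.40 / 0.064 = 6.2500
k* = 6.2500^(1/0.58) ≈ 23.5617
y* = (k*)^α = 23.5617^0.42 ≈ 3.7699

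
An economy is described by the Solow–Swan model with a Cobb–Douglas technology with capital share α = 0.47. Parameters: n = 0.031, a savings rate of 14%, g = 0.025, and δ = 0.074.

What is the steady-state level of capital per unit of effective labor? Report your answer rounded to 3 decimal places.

At the steady state, Δk = 0, so s·k^α = (n + g + δ)·k.
Dividing both sides by k: k^(1−α) = s / (n + g + δ).
k^0.53 = 0.14 / (0.031 + 0.025 + 0.074) = 0.14 / 0.130 = 1.0769
k* = 1.0769^(1/0.53) ≈ 1.1500

k* = 1.150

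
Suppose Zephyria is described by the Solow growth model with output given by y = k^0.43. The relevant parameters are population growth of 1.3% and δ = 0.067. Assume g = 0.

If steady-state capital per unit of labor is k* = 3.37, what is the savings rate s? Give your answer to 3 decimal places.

At the steady state, Δk = 0, so s·k^α = (n + δ)·k.
So s / (n + δ) = (k*)^(1−α) = 3.37^0.57 = 1.9987.
Therefore s = 1.9987 × (n + δ) = 1.9987 × 0.080 = 0.1599.

s ≈ 0.160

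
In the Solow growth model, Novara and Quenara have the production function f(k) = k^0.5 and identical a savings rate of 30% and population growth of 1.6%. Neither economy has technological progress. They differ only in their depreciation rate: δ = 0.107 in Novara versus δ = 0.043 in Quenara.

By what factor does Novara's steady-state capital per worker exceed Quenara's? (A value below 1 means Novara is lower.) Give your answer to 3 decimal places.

k*_N / k*_Q ≈ 0.230

Steady-state k* = [s/(n + δ)]^(1/(1−α)), so the ratio is [ (s_N/(n + δ)_N) / (s_Q/(n + δ)_Q) ]^2.
s_N/(n + δ)_N = 0.30/0.123 = 2.4390; s_Q/(n + δ)_Q = 0.30/0.059 = 5.0847.
Ratio = (2.4390/5.0847)^2 = 0.4797^2 ≈ 0.2301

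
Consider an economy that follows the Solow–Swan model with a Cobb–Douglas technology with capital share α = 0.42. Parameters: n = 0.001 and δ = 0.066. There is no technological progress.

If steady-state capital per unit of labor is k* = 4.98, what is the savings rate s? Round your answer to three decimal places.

In steady state, investment equals break-even investment: s·k^α = (n + δ)·k.
So s / (n + δ) = (k*)^(1−α) = 4.98^0.58 = 2.5374.
Therefore s = 2.5374 × (n + δ) = 2.5374 × 0.067 = 0.1700.

s ≈ 0.170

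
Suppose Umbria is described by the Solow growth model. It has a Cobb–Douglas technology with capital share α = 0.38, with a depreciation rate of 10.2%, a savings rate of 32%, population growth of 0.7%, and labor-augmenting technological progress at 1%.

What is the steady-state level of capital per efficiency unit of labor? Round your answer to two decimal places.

Steady state requires s·f(k) = (n + g + δ)·k, i.e. s·k^α = (n + g + δ)·k.
Rearranging, k^(1−α) = s / (n + g + δ).
k^0.62 = 0.32 / (0.007 + 0.010 + 0.102) = 0.32 / 0.119 = 2.6891
k* = 2.6891^(1/0.62) ≈ 4.9308

k* = 4.93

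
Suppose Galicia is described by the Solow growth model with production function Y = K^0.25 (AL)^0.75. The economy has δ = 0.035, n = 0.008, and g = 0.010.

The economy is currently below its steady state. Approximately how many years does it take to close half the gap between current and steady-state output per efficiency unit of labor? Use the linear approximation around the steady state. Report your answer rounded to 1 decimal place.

Near the steady state the convergence rate is λ = (1 − α)(n + g + δ).
λ = (1 − 0.25) × 0.053 = 0.75 × 0.053 = 0.03975
Half-life = ln 2 / λ = 0.6931 / 0.03975 ≈ 17.44 years

t_½ ≈ 17.4 years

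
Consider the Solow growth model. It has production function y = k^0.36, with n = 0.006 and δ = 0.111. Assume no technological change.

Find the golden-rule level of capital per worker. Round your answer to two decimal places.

The golden rule sets f'(k) = n + δ, i.e. α·k^(α−1) = n + δ.
So k^(1−α) = α / (n + δ) = 0.36 / 0.117 = 3.0769.
k_gold = 3.0769^(1/0.64) ≈ 5.7900

k_gold ≈ 5.79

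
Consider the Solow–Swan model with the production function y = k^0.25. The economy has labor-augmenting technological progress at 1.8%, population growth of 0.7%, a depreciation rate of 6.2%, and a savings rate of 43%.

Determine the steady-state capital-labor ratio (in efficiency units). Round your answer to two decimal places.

Steady state requires s·f(k) = (n + g + δ)·k, i.e. s·k^α = (n + g + δ)·k.
Dividing both sides by k: k^(1−α) = s / (n + g + δ).
k^0.75 = 0.43 / (0.007 + 0.018 + 0.062) = 0.43 / 0.087 = 4.9425
k* = 4.9425^(1/0.75) ≈ 8.4190

k* ≈ 8.42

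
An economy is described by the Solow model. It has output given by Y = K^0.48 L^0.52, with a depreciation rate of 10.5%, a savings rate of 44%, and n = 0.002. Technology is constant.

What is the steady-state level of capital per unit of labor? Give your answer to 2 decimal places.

Steady state requires s·f(k) = (n + δ)·k, i.e. s·k^α = (n + δ)·k.
Dividing both sides by k: k^(1−α) = s / (n + δ).
k^0.52 = 0.44 / (0.002 + 0.105) = 0.44 / 0.107 = 4.1121
k* = 4.1121^(1/0.52) ≈ 15.1667

k* ≈ 15.17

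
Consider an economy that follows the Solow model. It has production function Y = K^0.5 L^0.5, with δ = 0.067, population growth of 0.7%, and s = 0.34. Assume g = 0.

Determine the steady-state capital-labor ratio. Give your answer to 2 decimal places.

k* = 21.11

Steady state requires s·f(k) = (n + δ)·k, i.e. s·k^α = (n + δ)·k.
Dividing both sides by k: k^(1−α) = s / (n + δ).
k^0.5 = 0.34 / (0.007 + 0.067) = 0.34 / 0.074 = 4.5946
k* = 4.5946^(1/0.5) ≈ 21.1103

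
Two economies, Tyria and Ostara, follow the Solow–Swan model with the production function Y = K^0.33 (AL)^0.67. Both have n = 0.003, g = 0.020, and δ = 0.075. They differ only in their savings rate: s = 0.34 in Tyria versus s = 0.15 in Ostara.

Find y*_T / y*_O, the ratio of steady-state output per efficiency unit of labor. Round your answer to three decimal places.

Steady-state y* = [s/(n + g + δ)]^(α/(1−α)), so the ratio is [ (s_T/(n + g + δ)_T) / (s_O/(n + g + δ)_O) ]^0.4925.
s_T/(n + g + δ)_T = 0.34/0.098 = 3.4694; s_O/(n + g + δ)_O = 0.15/0.098 = 1.5306.
Ratio = (3.4694/1.5306)^0.4925 = 2.2667^0.4925 ≈ 1.4963

y*_T / y*_O ≈ 1.496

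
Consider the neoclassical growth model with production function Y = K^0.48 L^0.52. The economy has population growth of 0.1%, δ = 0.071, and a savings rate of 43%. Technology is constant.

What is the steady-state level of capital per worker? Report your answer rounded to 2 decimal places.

k* ≈ 31.09

Steady state requires s·f(k) = (n + δ)·k, i.e. s·k^α = (n + δ)·k.
Dividing both sides by k: k^(1−α) = s / (n + δ).
k^0.52 = 0.43 / (0.001 + 0.071) = 0.43 / 0.072 = 5.9722
k* = 5.9722^(1/0.52) ≈ 31.0861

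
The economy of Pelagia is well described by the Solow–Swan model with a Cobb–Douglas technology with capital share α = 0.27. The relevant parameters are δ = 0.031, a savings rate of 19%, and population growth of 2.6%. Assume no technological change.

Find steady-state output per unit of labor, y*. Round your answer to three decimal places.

Steady state requires s·f(k) = (n + δ)·k, i.e. s·k^α = (n + δ)·k.
Dividing both sides by k: k^(1−α) = s / (n + δ).
k^0.73 = 0.19 / (0.026 + 0.031) = 0.19 / 0.057 = 3.3333
k* = 3.3333^(1/0.73) ≈ 5.2031
y* = (k*)^α = 5.2031^0.27 ≈ 1.5610

y* ≈ 1.561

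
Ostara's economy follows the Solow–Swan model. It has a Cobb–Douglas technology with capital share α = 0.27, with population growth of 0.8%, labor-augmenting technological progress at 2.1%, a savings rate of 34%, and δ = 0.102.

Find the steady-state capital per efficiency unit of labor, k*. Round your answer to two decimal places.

In steady state, investment equals break-even investment: s·k^α = (n + g + δ)·k.
Rearranging, k^(1−α) = s / (n + g + δ).
k^0.73 = 0.34 / (0.008 + 0.021 + 0.102) = 0.34 / 0.131 = 2.5954
k* = 2.5954^(1/0.73) ≈ 3.6932

k* = 3.69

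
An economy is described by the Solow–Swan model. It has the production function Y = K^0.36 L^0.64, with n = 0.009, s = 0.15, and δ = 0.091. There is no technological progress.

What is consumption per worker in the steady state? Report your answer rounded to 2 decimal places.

Steady state requires s·f(k) = (n + δ)·k, i.e. s·k^α = (n + δ)·k.
Rearranging, k^(1−α) = s / (n + δ).
k^0.64 = 0.15 / (0.009 + 0.091) = 0.15 / 0.100 = 1.5000
k* = 1.5000^(1/0.64) ≈ 1.8843
y* = (k*)^α = 1.8843^0.36 ≈ 1.2562
c* = (1 − s)·y* = (1 − 0.15) × 1.2562 ≈ 1.0678

c* ≈ 1.07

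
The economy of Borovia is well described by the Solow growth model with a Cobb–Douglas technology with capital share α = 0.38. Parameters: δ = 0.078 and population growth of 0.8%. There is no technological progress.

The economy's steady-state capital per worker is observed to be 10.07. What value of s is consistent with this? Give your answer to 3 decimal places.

Steady state requires s·f(k) = (n + δ)·k, i.e. s·k^α = (n + δ)·k.
So s / (n + δ) = (k*)^(1−α) = 10.07^0.62 = 4.1868.
Therefore s = 4.1868 × (n + δ) = 4.1868 × 0.086 = 0.3601.

s ≈ 0.360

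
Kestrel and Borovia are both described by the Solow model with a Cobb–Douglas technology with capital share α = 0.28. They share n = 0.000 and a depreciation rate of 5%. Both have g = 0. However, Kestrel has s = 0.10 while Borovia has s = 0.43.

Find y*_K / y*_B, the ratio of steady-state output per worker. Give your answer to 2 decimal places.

ratio ≈ 0.57

Steady-state y* = [s/(n + δ)]^(α/(1−α)), so the ratio is [ (s_K/(n + δ)_K) / (s_B/(n + δ)_B) ]^0.3889.
s_K/(n + δ)_K = 0.10/0.050 = 2.0000; s_B/(n + δ)_B = 0.43/0.050 = 8.6000.
Ratio = (2.0000/8.6000)^0.3889 = 0.2326^0.3889 ≈ 0.5671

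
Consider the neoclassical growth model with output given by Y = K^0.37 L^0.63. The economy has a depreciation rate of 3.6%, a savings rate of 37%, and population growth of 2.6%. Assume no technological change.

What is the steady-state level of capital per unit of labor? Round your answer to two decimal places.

Steady state requires s·f(k) = (n + δ)·k, i.e. s·k^α = (n + δ)·k.
Rearranging, k^(1−α) = s / (n + δ).
k^0.63 = 0.37 / (0.026 + 0.036) = 0.37 / 0.062 = 5.9677
k* = 5.9677^(1/0.63) ≈ 17.0388

k* ≈ 17.04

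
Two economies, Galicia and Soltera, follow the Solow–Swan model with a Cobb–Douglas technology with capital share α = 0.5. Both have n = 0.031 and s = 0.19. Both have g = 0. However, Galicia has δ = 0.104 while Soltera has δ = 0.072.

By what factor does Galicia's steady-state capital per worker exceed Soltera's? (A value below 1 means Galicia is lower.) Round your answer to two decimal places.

k*_G / k*_S ≈ 0.58

Steady-state k* = [s/(n + δ)]^(1/(1−α)), so the ratio is [ (s_G/(n + δ)_G) / (s_S/(n + δ)_S) ]^2.
s_G/(n + δ)_G = 0.19/0.135 = 1.4074; s_S/(n + δ)_S = 0.19/0.103 = 1.8447.
Ratio = (1.4074/1.8447)^2 = 0.7629^2 ≈ 0.5820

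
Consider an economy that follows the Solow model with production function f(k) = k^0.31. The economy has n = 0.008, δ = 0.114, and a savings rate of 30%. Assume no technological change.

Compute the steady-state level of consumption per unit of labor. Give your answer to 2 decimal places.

In steady state, investment equals break-even investment: s·k^α = (n + δ)·k.
Dividing both sides by k: k^(1−α) = s / (n + δ).
k^0.69 = 0.30 / (0.008 + 0.114) = 0.30 / 0.122 = 2.4590
k* = 2.4590^(1/0.69) ≈ 3.6840
y* = (k*)^α = 3.6840^0.31 ≈ 1.4982
c* = (1 − s)·y* = (1 − 0.30) × 1.4982 ≈ 1.0487

c* ≈ 1.05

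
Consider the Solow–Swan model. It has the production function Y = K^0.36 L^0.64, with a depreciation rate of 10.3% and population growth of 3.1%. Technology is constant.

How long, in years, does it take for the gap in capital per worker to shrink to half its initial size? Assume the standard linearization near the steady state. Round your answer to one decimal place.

half-life ≈ 8.1 years

Near the steady state the convergence rate is λ = (1 − α)(n + δ).
λ = (1 − 0.36) × 0.134 = 0.64 × 0.134 = 0.08576
Half-life = ln 2 / λ = 0.6931 / 0.08576 ≈ 8.08 years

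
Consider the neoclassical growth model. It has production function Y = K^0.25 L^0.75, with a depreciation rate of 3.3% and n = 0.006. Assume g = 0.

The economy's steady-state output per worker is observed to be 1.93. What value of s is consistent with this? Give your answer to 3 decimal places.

s ≈ 0.280

In steady state, investment equals break-even investment: s·k^α = (n + δ)·k.
Since y* = [s/(n + δ)]^(α/(1−α)), we have s/(n + δ) = (y*)^((1−α)/α) = 1.93^3 = 7.1891.
Therefore s = 7.1891 × (n + δ) = 7.1891 × 0.039 = 0.2804.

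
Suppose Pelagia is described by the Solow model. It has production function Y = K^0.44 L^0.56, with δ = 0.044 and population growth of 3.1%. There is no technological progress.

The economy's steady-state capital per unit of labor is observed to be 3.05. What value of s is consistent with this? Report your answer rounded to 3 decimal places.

In steady state, investment equals break-even investment: s·k^α = (n + δ)·k.
So s / (n + δ) = (k*)^(1−α) = 3.05^0.56 = 1.8673.
Therefore s = 1.8673 × (n + δ) = 1.8673 × 0.075 = 0.1400.

s ≈ 0.140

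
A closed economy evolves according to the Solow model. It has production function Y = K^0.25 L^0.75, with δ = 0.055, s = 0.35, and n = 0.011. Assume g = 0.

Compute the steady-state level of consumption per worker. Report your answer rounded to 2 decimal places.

In steady state, investment equals break-even investment: s·k^α = (n + δ)·k.
Dividing both sides by k: k^(1−α) = s / (n + δ).
k^0.75 = 0.35 / (0.011 + 0.055) = 0.35 / 0.066 = 5.3030
k* = 5.3030^(1/0.75) ≈ 9.2476
y* = (k*)^α = 9.2476^0.25 ≈ 1.7438
c* = (1 − s)·y* = (1 − 0.35) × 1.7438 ≈ 1.1335

c* ≈ 1.13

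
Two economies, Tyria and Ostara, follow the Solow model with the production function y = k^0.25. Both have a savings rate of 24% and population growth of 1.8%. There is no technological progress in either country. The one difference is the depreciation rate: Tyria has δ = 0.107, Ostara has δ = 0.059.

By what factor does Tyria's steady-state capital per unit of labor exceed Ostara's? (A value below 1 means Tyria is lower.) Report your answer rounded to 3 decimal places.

Steady-state k* = [s/(n + δ)]^(1/(1−α)), so the ratio is [ (s_T/(n + δ)_T) / (s_O/(n + δ)_O) ]^1.3333.
s_T/(n + δ)_T = 0.24/0.125 = 1.9200; s_O/(n + δ)_O = 0.24/0.077 = 3.1169.
Ratio = (1.9200/3.1169)^1.3333 = 0.6160^1.3333 ≈ 0.5241

k*_T / k*_O ≈ 0.524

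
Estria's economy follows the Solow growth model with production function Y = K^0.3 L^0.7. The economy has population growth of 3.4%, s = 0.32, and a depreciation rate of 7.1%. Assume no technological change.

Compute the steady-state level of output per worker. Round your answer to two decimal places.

In steady state, investment equals break-even investment: s·k^α = (n + δ)·k.
Rearranging, k^(1−α) = s / (n + δ).
k^0.7 = 0.32 / (0.034 + 0.071) = 0.32 / 0.105 = 3.0476
k* = 3.0476^(1/0.7) ≈ 4.9132
y* = (k*)^α = 4.9132^0.3 ≈ 1.6122

y* = 1.61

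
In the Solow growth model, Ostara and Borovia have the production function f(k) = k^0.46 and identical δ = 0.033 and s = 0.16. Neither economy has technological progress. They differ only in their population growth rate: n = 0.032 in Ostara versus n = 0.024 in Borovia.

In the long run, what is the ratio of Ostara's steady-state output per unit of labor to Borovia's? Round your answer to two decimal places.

Steady-state y* = [s/(n + δ)]^(α/(1−α)), so the ratio is [ (s_O/(n + δ)_O) / (s_B/(n + δ)_B) ]^0.8519.
s_O/(n + δ)_O = 0.16/0.065 = 2.4615; s_B/(n + δ)_B = 0.16/0.057 = 2.8070.
Ratio = (2.4615/2.8070)^0.8519 = 0.8769^0.8519 ≈ 0.8941

ratio ≈ 0.89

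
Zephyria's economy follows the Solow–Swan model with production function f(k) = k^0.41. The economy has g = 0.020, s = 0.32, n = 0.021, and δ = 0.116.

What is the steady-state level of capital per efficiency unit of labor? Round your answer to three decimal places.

k* = 3.343

In steady state, investment equals break-even investment: s·k^α = (n + g + δ)·k.
Rearranging, k^(1−α) = s / (n + g + δ).
k^0.59 = 0.32 / (0.021 + 0.020 + 0.116) = 0.32 / 0.157 = 2.0382
k* = 2.0382^(1/0.59) ≈ 3.3431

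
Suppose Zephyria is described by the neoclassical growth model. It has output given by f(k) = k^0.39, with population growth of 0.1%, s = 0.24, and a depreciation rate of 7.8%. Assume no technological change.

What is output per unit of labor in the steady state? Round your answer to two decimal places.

In steady state, investment equals break-even investment: s·k^α = (n + δ)·k.
Dividing both sides by k: k^(1−α) = s / (n + δ).
k^0.61 = 0.24 / (0.001 + 0.078) = 0.24 / 0.079 = 3.0380
k* = 3.0380^(1/0.61) ≈ 6.1820
y* = (k*)^α = 6.1820^0.39 ≈ 2.0349

y* = 2.03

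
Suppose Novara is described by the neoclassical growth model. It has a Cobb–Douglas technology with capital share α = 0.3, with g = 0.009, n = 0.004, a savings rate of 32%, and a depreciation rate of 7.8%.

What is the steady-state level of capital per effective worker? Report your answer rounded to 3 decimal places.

k* = 6.028

At the steady state, Δk = 0, so s·k^α = (n + g + δ)·k.
Dividing both sides by k: k^(1−α) = s / (n + g + δ).
k^0.7 = 0.32 / (0.004 + 0.009 + 0.078) = 0.32 / 0.091 = 3.5165
k* = 3.5165^(1/0.7) ≈ 6.0278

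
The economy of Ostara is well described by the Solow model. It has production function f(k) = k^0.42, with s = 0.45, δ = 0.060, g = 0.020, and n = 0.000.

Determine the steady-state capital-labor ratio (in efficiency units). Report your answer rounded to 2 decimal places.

k* = 19.65

At the steady state, Δk = 0, so s·k^α = (n + g + δ)·k.
Dividing both sides by k: k^(1−α) = s / (n + g + δ).
k^0.58 = 0.45 / (0.000 + 0.020 + 0.060) = 0.45 / 0.080 = 5.6250
k* = 5.6250^(1/0.58) ≈ 19.6478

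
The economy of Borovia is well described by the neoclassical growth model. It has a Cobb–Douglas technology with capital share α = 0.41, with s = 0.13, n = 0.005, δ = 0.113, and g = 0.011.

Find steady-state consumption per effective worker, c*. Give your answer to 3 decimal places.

In steady state, investment equals break-even investment: s·k^α = (n + g + δ)·k.
Rearranging, k^(1−α) = s / (n + g + δ).
k^0.59 = 0.13 / (0.005 + 0.011 + 0.113) = 0.13 / 0.129 = 1.0078
k* = 1.0078^(1/0.59) ≈ 1.0133
y* = (k*)^α = 1.0133^0.41 ≈ 1.0054
c* = (1 − s)·y* = (1 − 0.13) × 1.0054 ≈ 0.8747

c* = 0.875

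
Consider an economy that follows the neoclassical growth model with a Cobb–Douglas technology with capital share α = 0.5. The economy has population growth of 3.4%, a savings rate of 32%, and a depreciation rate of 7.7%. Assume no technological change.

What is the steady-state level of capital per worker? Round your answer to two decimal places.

k* = 8.31

At the steady state, Δk = 0, so s·k^α = (n + δ)·k.
Dividing both sides by k: k^(1−α) = s / (n + δ).
k^0.5 = 0.32 / (0.034 + 0.077) = 0.32 / 0.111 = 2.8829
k* = 2.8829^(1/0.5) ≈ 8.3111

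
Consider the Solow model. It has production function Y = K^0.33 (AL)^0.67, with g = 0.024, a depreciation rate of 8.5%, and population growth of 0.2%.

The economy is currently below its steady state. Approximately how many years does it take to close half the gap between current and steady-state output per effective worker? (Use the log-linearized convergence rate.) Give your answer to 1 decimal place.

Near the steady state the convergence rate is λ = (1 − α)(n + g + δ).
λ = (1 − 0.33) × 0.111 = 0.67 × 0.111 = 0.07437
Half-life = ln 2 / λ = 0.6931 / 0.07437 ≈ 9.32 years

about 9.3 years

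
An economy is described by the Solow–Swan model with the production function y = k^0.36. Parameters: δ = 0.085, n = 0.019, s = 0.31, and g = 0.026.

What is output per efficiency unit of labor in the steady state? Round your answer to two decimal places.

y* ≈ 1.63

Steady state requires s·f(k) = (n + g + δ)·k, i.e. s·k^α = (n + g + δ)·k.
Rearranging, k^(1−α) = s / (n + g + δ).
k^0.64 = 0.31 / (0.019 + 0.026 + 0.085) = 0.31 / 0.130 = 2.3846
k* = 2.3846^(1/0.64) ≈ 3.8879
y* = (k*)^α = 3.8879^0.36 ≈ 1.6304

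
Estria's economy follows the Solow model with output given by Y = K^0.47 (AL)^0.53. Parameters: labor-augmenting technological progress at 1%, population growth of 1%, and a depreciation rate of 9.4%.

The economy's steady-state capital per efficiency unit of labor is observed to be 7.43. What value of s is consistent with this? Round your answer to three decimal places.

At the steady state, Δk = 0, so s·k^α = (n + g + δ)·k.
So s / (n + g + δ) = (k*)^(1−α) = 7.43^0.53 = 2.8948.
Therefore s = 2.8948 × (n + g + δ) = 2.8948 × 0.114 = 0.3300.

s ≈ 0.330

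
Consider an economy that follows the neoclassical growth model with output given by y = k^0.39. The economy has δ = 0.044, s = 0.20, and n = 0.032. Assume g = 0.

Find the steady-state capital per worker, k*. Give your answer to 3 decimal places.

Steady state requires s·f(k) = (n + δ)·k, i.e. s·k^α = (n + δ)·k.
Rearranging, k^(1−α) = s / (n + δ).
k^0.61 = 0.20 / (0.032 + 0.044) = 0.20 / 0.076 = 2.6316
k* = 2.6316^(1/0.61) ≈ 4.8852

k* = 4.885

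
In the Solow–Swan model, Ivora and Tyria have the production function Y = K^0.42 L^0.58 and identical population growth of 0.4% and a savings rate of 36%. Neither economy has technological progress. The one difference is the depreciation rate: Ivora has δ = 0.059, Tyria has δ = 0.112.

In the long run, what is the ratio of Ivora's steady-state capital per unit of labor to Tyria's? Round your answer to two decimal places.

k*_I / k*_T ≈ 2.86

Steady-state k* = [s/(n + δ)]^(1/(1−α)), so the ratio is [ (s_I/(n + δ)_I) / (s_T/(n + δ)_T) ]^1.7241.
s_I/(n + δ)_I = 0.36/0.063 = 5.7143; s_T/(n + δ)_T = 0.36/0.116 = 3.1034.
Ratio = (5.7143/3.1034)^1.7241 = 1.8413^1.7241 ≈ 2.8648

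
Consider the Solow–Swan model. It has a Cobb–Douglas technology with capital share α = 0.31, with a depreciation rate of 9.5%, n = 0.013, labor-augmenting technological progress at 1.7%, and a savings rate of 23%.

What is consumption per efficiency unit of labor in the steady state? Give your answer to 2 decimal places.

At the steady state, Δk = 0, so s·k^α = (n + g + δ)·k.
Rearranging, k^(1−α) = s / (n + g + δ).
k^0.69 = 0.23 / (0.013 + 0.017 + 0.095) = 0.23 / 0.125 = 1.8400
k* = 1.8400^(1/0.69) ≈ 2.4199
y* = (k*)^α = 2.4199^0.31 ≈ 1.3152
c* = (1 − s)·y* = (1 − 0.23) × 1.3152 ≈ 1.0127

c* ≈ 1.01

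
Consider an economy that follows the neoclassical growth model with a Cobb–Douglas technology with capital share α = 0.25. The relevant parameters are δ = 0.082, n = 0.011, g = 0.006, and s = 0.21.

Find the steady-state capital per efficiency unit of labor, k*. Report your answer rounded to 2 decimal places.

k* = 2.73

At the steady state, Δk = 0, so s·k^α = (n + g + δ)·k.
Dividing both sides by k: k^(1−α) = s / (n + g + δ).
k^0.75 = 0.21 / (0.011 + 0.006 + 0.082) = 0.21 / 0.099 = 2.1212
k* = 2.1212^(1/0.75) ≈ 2.7255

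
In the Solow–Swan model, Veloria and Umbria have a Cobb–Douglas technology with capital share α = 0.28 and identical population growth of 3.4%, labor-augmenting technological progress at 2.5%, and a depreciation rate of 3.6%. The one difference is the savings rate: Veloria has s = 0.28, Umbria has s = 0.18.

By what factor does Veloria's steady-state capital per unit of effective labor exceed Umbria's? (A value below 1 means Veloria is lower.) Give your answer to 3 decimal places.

Steady-state k* = [s/(n + g + δ)]^(1/(1−α)), so the ratio is [ (s_V/(n + g + δ)_V) / (s_U/(n + g + δ)_U) ]^1.3889.
s_V/(n + g + δ)_V = 0.28/0.095 = 2.9474; s_U/(n + g + δ)_U = 0.18/0.095 = 1.8947.
Ratio = (2.9474/1.8947)^1.3889 = 1.5556^1.3889 ≈ 1.8473

k*_V / k*_U ≈ 1.847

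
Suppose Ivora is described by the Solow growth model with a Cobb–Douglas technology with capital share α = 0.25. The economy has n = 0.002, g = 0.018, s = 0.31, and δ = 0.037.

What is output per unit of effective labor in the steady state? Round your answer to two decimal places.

In steady state, investment equals break-even investment: s·k^α = (n + g + δ)·k.
Dividing both sides by k: k^(1−α) = s / (n + g + δ).
k^0.75 = 0.31 / (0.002 + 0.018 + 0.037) = 0.31 / 0.057 = 5.4386
k* = 5.4386^(1/0.75) ≈ 9.5642
y* = (k*)^α = 9.5642^0.25 ≈ 1.7586

y* ≈ 1.76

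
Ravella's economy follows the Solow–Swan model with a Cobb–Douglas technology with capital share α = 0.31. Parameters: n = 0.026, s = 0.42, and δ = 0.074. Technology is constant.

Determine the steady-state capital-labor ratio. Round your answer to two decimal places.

k* ≈ 8.00

In steady state, investment equals break-even investment: s·k^α = (n + δ)·k.
Dividing both sides by k: k^(1−α) = s / (n + δ).
k^0.69 = 0.42 / (0.026 + 0.074) = 0.42 / 0.100 = 4.2000
k* = 4.2000^(1/0.69) ≈ 8.0031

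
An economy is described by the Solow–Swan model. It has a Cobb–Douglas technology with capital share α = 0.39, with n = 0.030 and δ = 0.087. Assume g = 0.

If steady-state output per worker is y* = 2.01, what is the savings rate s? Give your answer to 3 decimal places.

In steady state, investment equals break-even investment: s·k^α = (n + δ)·k.
Since y* = [s/(n + δ)]^(α/(1−α)), we have s/(n + δ) = (y*)^((1−α)/α) = 2.01^1.5641 = 2.9801.
Therefore s = 2.9801 × (n + δ) = 2.9801 × 0.117 = 0.3487.

s ≈ 0.349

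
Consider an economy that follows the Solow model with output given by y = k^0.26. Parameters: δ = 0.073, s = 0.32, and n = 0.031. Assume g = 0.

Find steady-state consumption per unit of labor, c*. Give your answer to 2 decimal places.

c* = 1.01

In steady state, investment equals break-even investment: s·k^α = (n + δ)·k.
Rearranging, k^(1−α) = s / (n + δ).
k^0.74 = 0.32 / (0.031 + 0.073) = 0.32 / 0.104 = 3.0769
k* = 3.0769^(1/0.74) ≈ 4.5668
y* = (k*)^α = 4.5668^0.26 ≈ 1.4842
c* = (1 − s)·y* = (1 − 0.32) × 1.4842 ≈ 1.0093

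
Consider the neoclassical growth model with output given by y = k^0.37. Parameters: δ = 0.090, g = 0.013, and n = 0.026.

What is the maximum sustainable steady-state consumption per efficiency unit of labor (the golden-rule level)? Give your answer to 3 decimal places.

At the golden rule, f'(k) = n + g + δ, so α·k^(α−1) = n + g + δ and k_gold = (α/(n + g + δ))^(1/(1−α)).
k_gold = (0.37/0.129)^(1/0.63) = 2.8682^1.5873 ≈ 5.3255
c_gold = f(k_gold) − (n + g + δ)·k_gold = 1.8567 − 0.129×5.3255 ≈ 1.1697

c_gold ≈ 1.170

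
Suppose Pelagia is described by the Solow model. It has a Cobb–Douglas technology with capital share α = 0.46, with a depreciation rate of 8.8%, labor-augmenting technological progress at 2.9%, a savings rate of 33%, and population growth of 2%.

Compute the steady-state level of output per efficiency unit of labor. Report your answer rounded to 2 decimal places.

At the steady state, Δk = 0, so s·k^α = (n + g + δ)·k.
Rearranging, k^(1−α) = s / (n + g + δ).
k^0.54 = 0.33 / (0.020 + 0.029 + 0.088) = 0.33 / 0.137 = 2.4088
k* = 2.4088^(1/0.54) ≈ 5.0938
y* = (k*)^α = 5.0938^0.46 ≈ 2.1147

y* ≈ 2.11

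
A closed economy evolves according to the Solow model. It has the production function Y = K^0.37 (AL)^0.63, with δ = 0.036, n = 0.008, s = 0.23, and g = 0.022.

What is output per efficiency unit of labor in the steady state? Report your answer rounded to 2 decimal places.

y* ≈ 2.08

Steady state requires s·f(k) = (n + g + δ)·k, i.e. s·k^α = (n + g + δ)·k.
Dividing both sides by k: k^(1−α) = s / (n + g + δ).
k^0.63 = 0.23 / (0.008 + 0.022 + 0.036) = 0.23 / 0.066 = 3.4848
k* = 3.4848^(1/0.63) ≈ 7.2544
y* = (k*)^α = 7.2544^0.37 ≈ 2.0817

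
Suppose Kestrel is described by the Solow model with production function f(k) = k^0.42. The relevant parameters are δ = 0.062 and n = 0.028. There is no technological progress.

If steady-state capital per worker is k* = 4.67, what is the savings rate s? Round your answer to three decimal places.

s ≈ 0.220

At the steady state, Δk = 0, so s·k^α = (n + δ)·k.
So s / (n + δ) = (k*)^(1−α) = 4.67^0.58 = 2.4446.
Therefore s = 2.4446 × (n + δ) = 2.4446 × 0.090 = 0.2200.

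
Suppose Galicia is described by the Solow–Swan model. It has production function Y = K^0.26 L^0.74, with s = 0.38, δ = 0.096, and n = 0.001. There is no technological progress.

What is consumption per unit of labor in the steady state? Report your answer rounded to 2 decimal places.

At the steady state, Δk = 0, so s·k^α = (n + δ)·k.
Dividing both sides by k: k^(1−α) = s / (n + δ).
k^0.74 = 0.38 / (0.001 + 0.096) = 0.38 / 0.097 = 3.9175
k* = 3.9175^(1/0.74) ≈ 6.3294
y* = (k*)^α = 6.3294^0.26 ≈ 1.6157
c* = (1 − s)·y* = (1 − 0.38) × 1.6157 ≈ 1.0017

c* = 1.00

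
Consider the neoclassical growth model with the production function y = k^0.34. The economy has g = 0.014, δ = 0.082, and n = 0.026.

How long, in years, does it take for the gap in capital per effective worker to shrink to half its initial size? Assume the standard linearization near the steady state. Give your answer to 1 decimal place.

Near the steady state the convergence rate is λ = (1 − α)(n + g + δ).
λ = (1 − 0.34) × 0.122 = 0.66 × 0.122 = 0.08052
Half-life = ln 2 / λ = 0.6931 / 0.08052 ≈ 8.61 years

t_½ ≈ 8.6 years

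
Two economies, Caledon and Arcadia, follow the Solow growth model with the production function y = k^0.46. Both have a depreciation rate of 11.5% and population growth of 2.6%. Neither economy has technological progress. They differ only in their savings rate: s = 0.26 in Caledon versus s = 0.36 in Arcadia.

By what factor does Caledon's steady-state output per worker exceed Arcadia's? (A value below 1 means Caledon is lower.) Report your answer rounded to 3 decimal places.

ratio ≈ 0.758

Steady-state y* = [s/(n + δ)]^(α/(1−α)), so the ratio is [ (s_C/(n + δ)_C) / (s_A/(n + δ)_A) ]^0.8519.
s_C/(n + δ)_C = 0.26/0.141 = 1.8440; s_A/(n + δ)_A = 0.36/0.141 = 2.5532.
Ratio = (1.8440/2.5532)^0.8519 = 0.7222^0.8519 ≈ 0.7579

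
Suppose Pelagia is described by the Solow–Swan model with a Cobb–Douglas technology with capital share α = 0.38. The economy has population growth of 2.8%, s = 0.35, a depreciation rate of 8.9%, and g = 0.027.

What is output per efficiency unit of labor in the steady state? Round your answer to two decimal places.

At the steady state, Δk = 0, so s·k^α = (n + g + δ)·k.
Rearranging, k^(1−α) = s / (n + g + δ).
k^0.62 = 0.35 / (0.028 + 0.027 + 0.089) = 0.35 / 0.144 = 2.4306
k* = 2.4306^(1/0.62) ≈ 4.1891
y* = (k*)^α = 4.1891^0.38 ≈ 1.7235

y* ≈ 1.72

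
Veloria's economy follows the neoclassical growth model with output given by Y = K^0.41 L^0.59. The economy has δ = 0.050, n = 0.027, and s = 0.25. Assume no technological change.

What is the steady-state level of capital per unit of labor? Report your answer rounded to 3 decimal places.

k* ≈ 7.360

At the steady state, Δk = 0, so s·k^α = (n + δ)·k.
Rearranging, k^(1−α) = s / (n + δ).
k^0.59 = 0.25 / (0.027 + 0.050) = 0.25 / 0.077 = 3.2468
k* = 3.2468^(1/0.59) ≈ 7.3599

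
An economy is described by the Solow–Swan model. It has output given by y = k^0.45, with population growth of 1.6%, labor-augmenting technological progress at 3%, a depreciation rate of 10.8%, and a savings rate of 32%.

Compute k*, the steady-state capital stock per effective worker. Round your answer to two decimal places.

k* = 3.78

In steady state, investment equals break-even investment: s·k^α = (n + g + δ)·k.
Dividing both sides by k: k^(1−α) = s / (n + g + δ).
k^0.55 = 0.32 / (0.016 + 0.030 + 0.108) = 0.32 / 0.154 = 2.0779
k* = 2.0779^(1/0.55) ≈ 3.7801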